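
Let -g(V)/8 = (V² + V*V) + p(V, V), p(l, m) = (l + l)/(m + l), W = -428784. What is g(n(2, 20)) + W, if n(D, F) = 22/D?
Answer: -430728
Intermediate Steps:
p(l, m) = 2*l/(l + m) (p(l, m) = (2*l)/(l + m) = 2*l/(l + m))
g(V) = -8 - 16*V² (g(V) = -8*((V² + V*V) + 2*V/(V + V)) = -8*((V² + V²) + 2*V/((2*V))) = -8*(2*V² + 2*V*(1/(2*V))) = -8*(2*V² + 1) = -8*(1 + 2*V²) = -8 - 16*V²)
g(n(2, 20)) + W = (-8 - 16*(22/2)²) - 428784 = (-8 - 16*(22*(½))²) - 428784 = (-8 - 16*11²) - 428784 = (-8 - 16*121) - 428784 = (-8 - 1936) - 428784 = -1944 - 428784 = -430728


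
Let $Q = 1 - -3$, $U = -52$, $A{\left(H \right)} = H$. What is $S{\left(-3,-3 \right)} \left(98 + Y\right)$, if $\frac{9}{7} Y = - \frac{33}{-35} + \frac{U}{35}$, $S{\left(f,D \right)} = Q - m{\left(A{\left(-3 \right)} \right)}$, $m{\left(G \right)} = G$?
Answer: $\frac{30737}{45} \approx 683.04$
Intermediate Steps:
$Q = 4$ ($Q = 1 + 3 = 4$)
$S{\left(f,D \right)} = 7$ ($S{\left(f,D \right)} = 4 - -3 = 4 + 3 = 7$)
$Y = - \frac{19}{45}$ ($Y = \frac{7 \left(- \frac{33}{-35} - \frac{52}{35}\right)}{9} = \frac{7 \left(\left(-33\right) \left(- \frac{1}{35}\right) - \frac{52}{35}\right)}{9} = \frac{7 \left(\frac{33}{35} - \frac{52}{35}\right)}{9} = \frac{7}{9} \left(- \frac{19}{35}\right) = - \frac{19}{45} \approx -0.42222$)
$S{\left(-3,-3 \right)} \left(98 + Y\right) = 7 \left(98 - \frac{19}{45}\right) = 7 \cdot \frac{4391}{45} = \frac{30737}{45}$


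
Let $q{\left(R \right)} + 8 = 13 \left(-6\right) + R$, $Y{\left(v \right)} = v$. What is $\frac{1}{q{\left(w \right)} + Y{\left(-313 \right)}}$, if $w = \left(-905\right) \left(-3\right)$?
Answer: $\frac{1}{2316} \approx 0.00043178$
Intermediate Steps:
$w = 2715$
$q{\left(R \right)} = -86 + R$ ($q{\left(R \right)} = -8 + \left(13 \left(-6\right) + R\right) = -8 + \left(-78 + R\right) = -86 + R$)
$\frac{1}{q{\left(w \right)} + Y{\left(-313 \right)}} = \frac{1}{\left(-86 + 2715\right) - 313} = \frac{1}{2629 - 313} = \frac{1}{2316}$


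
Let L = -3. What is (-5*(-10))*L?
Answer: -150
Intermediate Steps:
(-5*(-10))*L = -5*(-10)*(-3) = 50*(-3) = -150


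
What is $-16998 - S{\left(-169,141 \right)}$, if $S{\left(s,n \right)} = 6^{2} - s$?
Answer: $-17203$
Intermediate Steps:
$S{\left(s,n \right)} = 36 - s$
$-16998 - S{\left(-169,141 \right)} = -16998 - \left(36 - -169\right) = -16998 - \left(36 + 169\right) = -16998 - 205 = -17203$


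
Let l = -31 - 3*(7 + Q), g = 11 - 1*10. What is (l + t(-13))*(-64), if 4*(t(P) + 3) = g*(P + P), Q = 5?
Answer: 4896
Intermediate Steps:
g = 1 (g = 11 - 10 = 1)
t(P) = -3 + P/2 (t(P) = -3 + (1*(P + P))/4 = -3 + (1*(2*P))/4 = -3 + (2*P)/4 = -3 + P/2)
l = -67 (l = -31 - 3*(7 + 5) = -31 - 3*12 = -31 - 36 = -67)
(l + t(-13))*(-64) = (-67 + (-3 + (½)*(-13)))*(-64) = (-67 + (-3 - 13/2))*(-64) = (-67 - 19/2)*(-64) = -153/2*(-64) = 4896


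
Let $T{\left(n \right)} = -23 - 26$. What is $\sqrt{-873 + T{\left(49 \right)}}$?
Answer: $i \sqrt{922} \approx 30.364 i$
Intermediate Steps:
$T{\left(n \right)} = -49$ ($T{\left(n \right)} = -23 - 26 = -49$)
$\sqrt{-873 + T{\left(49 \right)}} = \sqrt{-873 - 49} = \sqrt{-922} = i \sqrt{922}$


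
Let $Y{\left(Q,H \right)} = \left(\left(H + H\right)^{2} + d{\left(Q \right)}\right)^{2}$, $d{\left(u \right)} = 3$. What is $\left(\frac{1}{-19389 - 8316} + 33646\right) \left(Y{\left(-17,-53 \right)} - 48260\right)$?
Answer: $\frac{117701223851965369}{27705} \approx 4.2484 \cdot 10^{12}$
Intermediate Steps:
$Y{\left(Q,H \right)} = \left(3 + 4 H^{2}\right)^{2}$ ($Y{\left(Q,H \right)} = \left(\left(H + H\right)^{2} + 3\right)^{2} = \left(\left(2 H\right)^{2} + 3\right)^{2} = \left(4 H^{2} + 3\right)^{2} = \left(3 + 4 H^{2}\right)^{2}$)
$\left(\frac{1}{-19389 - 8316} + 33646\right) \left(Y{\left(-17,-53 \right)} - 48260\right) = \left(\frac{1}{-19389 - 8316} + 33646\right) \left(\left(3 + 4 \left(-53\right)^{2}\right)^{2} - 48260\right) = \left(\frac{1}{-19389 - 8316} + 33646\right) \left(\left(3 + 4 \cdot 2809\right)^{2} - 48260\right) = \left(\frac{1}{-27705} + 33646\right) \left(\left(3 + 11236\right)^{2} - 48260\right) = \left(- \frac{1}{27705} + 33646\right) \left(11239^{2} - 48260\right) = \frac{932162429 \left(126315121 - 48260\right)}{27705} = \frac{932162429}{27705} \cdot 126266861 = \frac{117701223851965369}{27705}$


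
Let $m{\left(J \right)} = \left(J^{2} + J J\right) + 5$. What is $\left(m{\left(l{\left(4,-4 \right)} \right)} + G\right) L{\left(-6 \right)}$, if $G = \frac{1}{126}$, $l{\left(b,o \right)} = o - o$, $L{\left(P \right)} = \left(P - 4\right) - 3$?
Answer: $- \frac{8203}{126} \approx -65.103$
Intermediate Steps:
$L{\left(P \right)} = -7 + P$ ($L{\left(P \right)} = \left(-4 + P\right) - 3 = -7 + P$)
$l{\left(b,o \right)} = 0$
$G = \frac{1}{126} \approx 0.0079365$
$m{\left(J \right)} = 5 + 2 J^{2}$ ($m{\left(J \right)} = \left(J^{2} + J^{2}\right) + 5 = 2 J^{2} + 5 = 5 + 2 J^{2}$)
$\left(m{\left(l{\left(4,-4 \right)} \right)} + G\right) L{\left(-6 \right)} = \left(\left(5 + 2 \cdot 0^{2}\right) + \frac{1}{126}\right) \left(-7 - 6\right) = \left(\left(5 + 2 \cdot 0\right) + \frac{1}{126}\right) \left(-13\right) = \left(\left(5 + 0\right) + \frac{1}{126}\right) \left(-13\right) = \left(5 + \frac{1}{126}\right) \left(-13\right) = \frac{631}{126} \left(-13\right) = - \frac{8203}{126}$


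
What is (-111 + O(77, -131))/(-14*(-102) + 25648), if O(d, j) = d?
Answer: -17/13538 ≈ -0.0012557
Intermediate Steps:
(-111 + O(77, -131))/(-14*(-102) + 25648) = (-111 + 77)/(-14*(-102) + 25648) = -34/(1428 + 25648) = -34/27076 = -34*1/27076 = -17/13538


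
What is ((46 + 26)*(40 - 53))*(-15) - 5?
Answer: 14035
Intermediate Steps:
((46 + 26)*(40 - 53))*(-15) - 5 = (72*(-13))*(-15) - 5 = -936*(-15) - 5 = 14040 - 5 = 14035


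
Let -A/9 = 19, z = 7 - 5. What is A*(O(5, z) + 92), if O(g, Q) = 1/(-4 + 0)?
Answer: -62757/4 ≈ -15689.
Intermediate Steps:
z = 2
O(g, Q) = -1/4 (O(g, Q) = 1/(-4) = -1/4)
A = -171 (A = -9*19 = -171)
A*(O(5, z) + 92) = -171*(-1/4 + 92) = -171*367/4 = -62757/4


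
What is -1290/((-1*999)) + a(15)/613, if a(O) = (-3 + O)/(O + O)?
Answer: 1318616/1020645 ≈ 1.2919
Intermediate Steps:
a(O) = (-3 + O)/(2*O) (a(O) = (-3 + O)/((2*O)) = (-3 + O)*(1/(2*O)) = (-3 + O)/(2*O))
-1290/((-1*999)) + a(15)/613 = -1290/((-1*999)) + ((½)*(-3 + 15)/15)/613 = -1290/(-999) + ((½)*(1/15)*12)*(1/613) = -1290*(-1/999) + (⅖)*(1/613) = 430/333 + 2/3065 = 1318616/1020645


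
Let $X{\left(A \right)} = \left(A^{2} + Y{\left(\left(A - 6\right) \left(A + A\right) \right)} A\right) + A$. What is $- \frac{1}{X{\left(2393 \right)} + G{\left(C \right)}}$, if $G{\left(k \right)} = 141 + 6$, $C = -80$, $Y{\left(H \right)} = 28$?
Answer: $- \frac{1}{5795993} \approx -1.7253 \cdot 10^{-7}$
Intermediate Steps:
$X{\left(A \right)} = A^{2} + 29 A$ ($X{\left(A \right)} = \left(A^{2} + 28 A\right) + A = A^{2} + 29 A$)
$G{\left(k \right)} = 147$
$- \frac{1}{X{\left(2393 \right)} + G{\left(C \right)}} = - \frac{1}{2393 \left(29 + 2393\right) + 147} = - \frac{1}{2393 \cdot 2422 + 147} = - \frac{1}{5795846 + 147} = - \frac{1}{5795993}$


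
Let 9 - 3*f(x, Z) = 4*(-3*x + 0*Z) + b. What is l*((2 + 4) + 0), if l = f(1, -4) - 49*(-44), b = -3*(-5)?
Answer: 12948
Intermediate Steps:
b = 15
f(x, Z) = -2 + 4*x (f(x, Z) = 3 - (4*(-3*x + 0*Z) + 15)/3 = 3 - (4*(-3*x + 0) + 15)/3 = 3 - (4*(-3*x) + 15)/3 = 3 - (-12*x + 15)/3 = 3 - (15 - 12*x)/3 = 3 + (-5 + 4*x) = -2 + 4*x)
l = 2158 (l = (-2 + 4*1) - 49*(-44) = (-2 + 4) + 2156 = 2 + 2156 = 2158)
l*((2 + 4) + 0) = 2158*((2 + 4) + 0) = 2158*(6 + 0) = 2158*6 = 12948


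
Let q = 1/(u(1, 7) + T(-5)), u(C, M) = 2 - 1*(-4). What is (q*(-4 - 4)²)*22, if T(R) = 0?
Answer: 704/3 ≈ 234.67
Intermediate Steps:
u(C, M) = 6 (u(C, M) = 2 + 4 = 6)
q = ⅙ (q = 1/(6 + 0) = 1/6 = ⅙ ≈ 0.16667)
(q*(-4 - 4)²)*22 = ((-4 - 4)²/6)*22 = ((⅙)*(-8)²)*22 = ((⅙)*64)*22 = (32/3)*22 = 704/3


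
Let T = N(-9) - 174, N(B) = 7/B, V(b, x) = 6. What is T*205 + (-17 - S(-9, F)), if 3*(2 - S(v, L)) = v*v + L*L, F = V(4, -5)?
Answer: -322285/9 ≈ -35809.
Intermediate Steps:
F = 6
S(v, L) = 2 - L²/3 - v²/3 (S(v, L) = 2 - (v*v + L*L)/3 = 2 - (v² + L²)/3 = 2 - (L² + v²)/3 = 2 + (-L²/3 - v²/3) = 2 - L²/3 - v²/3)
T = -1573/9 (T = 7/(-9) - 174 = 7*(-⅑) - 174 = -7/9 - 174 = -1573/9 ≈ -174.78)
T*205 + (-17 - S(-9, F)) = -1573/9*205 + (-17 - (2 - ⅓*6² - ⅓*(-9)²)) = -322465/9 + (-17 - (2 - ⅓*36 - ⅓*81)) = -322465/9 + (-17 - (2 - 12 - 27)) = -322465/9 + (-17 - 1*(-37)) = -322465/9 + (-17 + 37) = -322465/9 + 20 = -322285/9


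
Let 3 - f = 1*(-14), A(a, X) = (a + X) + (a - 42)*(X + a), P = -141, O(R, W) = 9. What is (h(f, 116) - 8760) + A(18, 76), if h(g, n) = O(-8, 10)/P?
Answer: -513337/47 ≈ -10922.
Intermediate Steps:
A(a, X) = X + a + (-42 + a)*(X + a) (A(a, X) = (X + a) + (-42 + a)*(X + a) = X + a + (-42 + a)*(X + a))
f = 17 (f = 3 - (-14) = 3 - 1*(-14) = 3 + 14 = 17)
h(g, n) = -3/47 (h(g, n) = 9/(-141) = 9*(-1/141) = -3/47)
(h(f, 116) - 8760) + A(18, 76) = (-3/47 - 8760) + (18² - 41*76 - 41*18 + 76*18) = -411723/47 + (324 - 3116 - 738 + 1368) = -411723/47 - 2162 = -513337/47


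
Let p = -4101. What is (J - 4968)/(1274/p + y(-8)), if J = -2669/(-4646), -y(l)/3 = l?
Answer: -94645580559/451358900 ≈ -209.69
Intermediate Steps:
y(l) = -3*l
J = 2669/4646 (J = -2669*(-1/4646) = 2669/4646 ≈ 0.57447)
(J - 4968)/(1274/p + y(-8)) = (2669/4646 - 4968)/(1274/(-4101) - 3*(-8)) = -23078659/(4646*(1274*(-1/4101) + 24)) = -23078659/(4646*(-1274/4101 + 24)) = -23078659/(4646*97150/4101) = -23078659/4646*4101/97150 = -94645580559/451358900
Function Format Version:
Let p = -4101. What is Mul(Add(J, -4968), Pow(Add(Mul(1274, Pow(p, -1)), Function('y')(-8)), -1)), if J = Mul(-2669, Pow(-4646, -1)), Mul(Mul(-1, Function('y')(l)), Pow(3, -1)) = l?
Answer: Rational(-94645580559, 451358900) ≈ -209.69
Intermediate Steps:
Function('y')(l) = Mul(-3, l)
J = Rational(2669, 4646) (J = Mul(-2669, Rational(-1, 4646)) = Rational(2669, 4646) ≈ 0.57447)
Mul(Add(J, -4968), Pow(Add(Mul(1274, Pow(p, -1)), Function('y')(-8)), -1)) = Mul(Add(Rational(2669, 4646), -4968), Pow(Add(Mul(1274, Pow(-4101, -1)), Mul(-3, -8)), -1)) = Mul(Rational(-23078659, 4646), Pow(Add(Mul(1274, Rational(-1, 4101)), 24), -1)) = Mul(Rational(-23078659, 4646), Pow(Add(Rational(-1274, 4101), 24), -1)) = Mul(Rational(-23078659, 4646), Pow(Rational(97150, 4101), -1)) = Mul(Rational(-23078659, 4646), Rational(4101, 97150)) = Rational(-94645580559, 451358900)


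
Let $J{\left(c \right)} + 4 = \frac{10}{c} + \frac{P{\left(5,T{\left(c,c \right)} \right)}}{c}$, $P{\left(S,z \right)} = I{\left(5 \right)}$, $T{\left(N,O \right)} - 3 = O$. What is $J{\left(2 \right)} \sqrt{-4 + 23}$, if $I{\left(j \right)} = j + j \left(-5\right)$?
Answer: $- 9 \sqrt{19} \approx -39.23$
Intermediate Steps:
$I{\left(j \right)} = - 4 j$ ($I{\left(j \right)} = j - 5 j = - 4 j$)
$T{\left(N,O \right)} = 3 + O$
$P{\left(S,z \right)} = -20$ ($P{\left(S,z \right)} = \left(-4\right) 5 = -20$)
$J{\left(c \right)} = -4 - \frac{10}{c}$ ($J{\left(c \right)} = -4 + \left(\frac{10}{c} - \frac{20}{c}\right) = -4 - \frac{10}{c}$)
$J{\left(2 \right)} \sqrt{-4 + 23} = \left(-4 - \frac{10}{2}\right) \sqrt{-4 + 23} = \left(-4 - 5\right) \sqrt{19} = - 9 \sqrt{19}$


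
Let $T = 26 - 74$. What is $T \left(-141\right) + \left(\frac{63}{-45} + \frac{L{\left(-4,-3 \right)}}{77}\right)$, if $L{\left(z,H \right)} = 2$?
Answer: $\frac{2605151}{385} \approx 6766.6$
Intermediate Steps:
$T = -48$ ($T = 26 - 74 = -48$)
$T \left(-141\right) + \left(\frac{63}{-45} + \frac{L{\left(-4,-3 \right)}}{77}\right) = \left(-48\right) \left(-141\right) + \left(\frac{63}{-45} + \frac{2}{77}\right) = 6768 + \left(63 \left(- \frac{1}{45}\right) + 2 \cdot \frac{1}{77}\right) = 6768 + \left(- \frac{7}{5} + \frac{2}{77}\right) = 6768 - \frac{529}{385} = \frac{2605151}{385}$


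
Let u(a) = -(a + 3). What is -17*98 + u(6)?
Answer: -1675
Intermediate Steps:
u(a) = -3 - a (u(a) = -(3 + a) = -3 - a)
-17*98 + u(6) = -17*98 + (-3 - 1*6) = -1666 + (-3 - 6) = -1666 - 9 = -1675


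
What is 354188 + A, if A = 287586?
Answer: 641774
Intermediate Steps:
354188 + A = 354188 + 287586 = 641774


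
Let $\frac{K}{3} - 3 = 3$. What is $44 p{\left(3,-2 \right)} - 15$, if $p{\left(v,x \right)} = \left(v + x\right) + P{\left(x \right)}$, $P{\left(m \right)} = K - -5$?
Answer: $1041$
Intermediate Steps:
$K = 18$ ($K = 9 + 3 \cdot 3 = 9 + 9 = 18$)
$P{\left(m \right)} = 23$ ($P{\left(m \right)} = 18 - -5 = 18 + 5 = 23$)
$p{\left(v,x \right)} = 23 + v + x$ ($p{\left(v,x \right)} = \left(v + x\right) + 23 = 23 + v + x$)
$44 p{\left(3,-2 \right)} - 15 = 44 \left(23 + 3 - 2\right) - 15 = 44 \cdot 24 - 15 = 1056 - 15 = 1041$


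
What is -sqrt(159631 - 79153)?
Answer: -3*sqrt(8942) ≈ -283.69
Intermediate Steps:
-sqrt(159631 - 79153) = -sqrt(80478) = -3*sqrt(8942)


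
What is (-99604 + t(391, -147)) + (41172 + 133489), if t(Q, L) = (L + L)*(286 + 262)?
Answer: -86055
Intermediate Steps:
t(Q, L) = 1096*L (t(Q, L) = (2*L)*548 = 1096*L)
(-99604 + t(391, -147)) + (41172 + 133489) = (-99604 + 1096*(-147)) + (41172 + 133489) = (-99604 - 161112) + 174661 = -260716 + 174661 = -86055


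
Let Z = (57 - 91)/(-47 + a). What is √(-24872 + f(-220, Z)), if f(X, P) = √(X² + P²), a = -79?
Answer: √(-10968552 + 7*√192099889)/21 ≈ 157.01*I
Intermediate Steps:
Z = 17/63 (Z = (57 - 91)/(-47 - 79) = -34/(-126) = -34*(-1/126) = 17/63 ≈ 0.26984)
f(X, P) = √(P² + X²)
√(-24872 + f(-220, Z)) = √(-24872 + √((17/63)² + (-220)²)) = √(-24872 + √(289/3969 + 48400)) = √(-24872 + √(192099889/3969)) = √(-24872 + √192099889/63)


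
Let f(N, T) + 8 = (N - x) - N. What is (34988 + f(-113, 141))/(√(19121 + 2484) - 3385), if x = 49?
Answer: -1819099/175948 - 2687*√21605/879740 ≈ -10.788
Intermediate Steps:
f(N, T) = -57 (f(N, T) = -8 + ((N - 1*49) - N) = -8 + ((N - 49) - N) = -8 + ((-49 + N) - N) = -8 - 49 = -57)
(34988 + f(-113, 141))/(√(19121 + 2484) - 3385) = (34988 - 57)/(√(19121 + 2484) - 3385) = 34931/(√21605 - 3385) = 34931/(-3385 + √21605)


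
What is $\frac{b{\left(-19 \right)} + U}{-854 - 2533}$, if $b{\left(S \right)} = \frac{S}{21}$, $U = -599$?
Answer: $\frac{12598}{71127} \approx 0.17712$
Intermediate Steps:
$b{\left(S \right)} = \frac{S}{21}$ ($b{\left(S \right)} = S \frac{1}{21} = \frac{S}{21}$)
$\frac{b{\left(-19 \right)} + U}{-854 - 2533} = \frac{\frac{1}{21} \left(-19\right) - 599}{-854 - 2533} = \frac{- \frac{19}{21} - 599}{-3387} = \left(- \frac{12598}{21}\right) \left(- \frac{1}{3387}\right) = \frac{12598}{71127}$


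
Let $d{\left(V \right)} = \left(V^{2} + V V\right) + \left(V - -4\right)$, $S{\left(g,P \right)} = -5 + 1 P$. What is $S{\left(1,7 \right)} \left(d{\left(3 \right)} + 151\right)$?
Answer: $352$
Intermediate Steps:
$S{\left(g,P \right)} = -5 + P$
$d{\left(V \right)} = 4 + V + 2 V^{2}$ ($d{\left(V \right)} = \left(V^{2} + V^{2}\right) + \left(V + 4\right) = 2 V^{2} + \left(4 + V\right) = 4 + V + 2 V^{2}$)
$S{\left(1,7 \right)} \left(d{\left(3 \right)} + 151\right) = \left(-5 + 7\right) \left(\left(4 + 3 + 2 \cdot 3^{2}\right) + 151\right) = 2 \left(\left(4 + 3 + 2 \cdot 9\right) + 151\right) = 2 \left(\left(4 + 3 + 18\right) + 151\right) = 2 \left(25 + 151\right) = 2 \cdot 176 = 352$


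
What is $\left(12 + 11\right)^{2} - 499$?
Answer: $30$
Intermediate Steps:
$\left(12 + 11\right)^{2} - 499 = 23^{2} - 499 = 529 - 499 = 30$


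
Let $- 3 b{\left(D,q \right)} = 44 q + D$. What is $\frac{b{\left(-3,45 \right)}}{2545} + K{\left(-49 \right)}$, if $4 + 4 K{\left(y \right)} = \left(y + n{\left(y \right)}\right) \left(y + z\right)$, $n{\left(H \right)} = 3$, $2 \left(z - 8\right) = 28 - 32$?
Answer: $\frac{2510597}{5090} \approx 493.24$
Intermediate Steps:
$z = 6$ ($z = 8 + \frac{28 - 32}{2} = 8 + \frac{1}{2} \left(-4\right) = 8 - 2 = 6$)
$b{\left(D,q \right)} = - \frac{44 q}{3} - \frac{D}{3}$ ($b{\left(D,q \right)} = - \frac{44 q + D}{3} = - \frac{D + 44 q}{3} = - \frac{44 q}{3} - \frac{D}{3}$)
$K{\left(y \right)} = -1 + \frac{\left(3 + y\right) \left(6 + y\right)}{4}$ ($K{\left(y \right)} = -1 + \frac{\left(y + 3\right) \left(y + 6\right)}{4} = -1 + \frac{\left(3 + y\right) \left(6 + y\right)}{4}$)
$\frac{b{\left(-3,45 \right)}}{2545} + K{\left(-49 \right)} = \frac{\left(- \frac{44}{3}\right) 45 - -1}{2545} + \left(\frac{7}{2} + \frac{\left(-49\right)^{2}}{4} + \frac{9}{4} \left(-49\right)\right) = \left(-660 + 1\right) \frac{1}{2545} + \left(\frac{7}{2} + \frac{1}{4} \cdot 2401 - \frac{441}{4}\right) = \left(-659\right) \frac{1}{2545} + \left(\frac{7}{2} + \frac{2401}{4} - \frac{441}{4}\right) = - \frac{659}{2545} + \frac{987}{2} = \frac{2510597}{5090}$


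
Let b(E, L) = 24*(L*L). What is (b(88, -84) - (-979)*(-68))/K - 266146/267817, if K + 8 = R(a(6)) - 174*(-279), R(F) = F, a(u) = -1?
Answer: 14606160322/12999033729 ≈ 1.1236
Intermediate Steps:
K = 48537 (K = -8 + (-1 - 174*(-279)) = -8 + (-1 + 48546) = -8 + 48545 = 48537)
b(E, L) = 24*L**2
(b(88, -84) - (-979)*(-68))/K - 266146/267817 = (24*(-84)**2 - (-979)*(-68))/48537 - 266146/267817 = (24*7056 - 1*66572)*(1/48537) - 266146*1/267817 = (169344 - 66572)*(1/48537) - 266146/267817 = 102772*(1/48537) - 266146/267817 = 102772/48537 - 266146/267817 = 14606160322/12999033729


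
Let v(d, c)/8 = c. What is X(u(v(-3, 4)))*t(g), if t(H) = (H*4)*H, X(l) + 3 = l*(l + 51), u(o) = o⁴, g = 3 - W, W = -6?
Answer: 356259094068276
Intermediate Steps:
v(d, c) = 8*c
g = 9 (g = 3 - 1*(-6) = 3 + 6 = 9)
X(l) = -3 + l*(51 + l) (X(l) = -3 + l*(l + 51) = -3 + l*(51 + l))
t(H) = 4*H² (t(H) = (4*H)*H = 4*H²)
X(u(v(-3, 4)))*t(g) = (-3 + ((8*4)⁴)² + 51*(8*4)⁴)*(4*9²) = (-3 + (32⁴)² + 51*32⁴)*(4*81) = (-3 + 1048576² + 51*1048576)*324 = (-3 + 1099511627776 + 53477376)*324 = 1099565105149*324 = 356259094068276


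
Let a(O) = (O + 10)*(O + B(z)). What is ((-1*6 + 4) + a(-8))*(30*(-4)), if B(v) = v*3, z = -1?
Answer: 2880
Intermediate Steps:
B(v) = 3*v
a(O) = (-3 + O)*(10 + O) (a(O) = (O + 10)*(O + 3*(-1)) = (10 + O)*(O - 3) = (10 + O)*(-3 + O) = (-3 + O)*(10 + O))
((-1*6 + 4) + a(-8))*(30*(-4)) = ((-1*6 + 4) + (-30 + (-8)² + 7*(-8)))*(30*(-4)) = ((-6 + 4) + (-30 + 64 - 56))*(-120) = (-2 - 22)*(-120) = -24*(-120) = 2880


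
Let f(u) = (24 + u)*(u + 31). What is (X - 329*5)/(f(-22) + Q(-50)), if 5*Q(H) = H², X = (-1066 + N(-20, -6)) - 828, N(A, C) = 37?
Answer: -1751/259 ≈ -6.7606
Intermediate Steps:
X = -1857 (X = (-1066 + 37) - 828 = -1029 - 828 = -1857)
f(u) = (24 + u)*(31 + u)
Q(H) = H²/5
(X - 329*5)/(f(-22) + Q(-50)) = (-1857 - 329*5)/((744 + (-22)² + 55*(-22)) + (⅕)*(-50)²) = (-1857 - 1645)/((744 + 484 - 1210) + (⅕)*2500) = -3502/(18 + 500) = -3502/518 = -3502*1/518 = -1751/259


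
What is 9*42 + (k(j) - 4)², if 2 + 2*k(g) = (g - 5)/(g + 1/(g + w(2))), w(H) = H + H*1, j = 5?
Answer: 403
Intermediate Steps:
w(H) = 2*H (w(H) = H + H = 2*H)
k(g) = -1 + (-5 + g)/(2*(g + 1/(4 + g))) (k(g) = -1 + ((g - 5)/(g + 1/(g + 2*2)))/2 = -1 + ((-5 + g)/(g + 1/(g + 4)))/2 = -1 + ((-5 + g)/(g + 1/(4 + g)))/2 = -1 + (-5 + g)/(2*(g + 1/(4 + g))))
9*42 + (k(j) - 4)² = 9*42 + ((-22 - 1*5² - 9*5)/(2*(1 + 5² + 4*5)) - 4)² = 378 + ((-22 - 1*25 - 45)/(2*(1 + 25 + 20)) - 4)² = 378 + ((½)*(-22 - 25 - 45)/46 - 4)² = 378 + ((½)*(1/46)*(-92) - 4)² = 378 + (-1 - 4)² = 378 + (-5)² = 378 + 25 = 403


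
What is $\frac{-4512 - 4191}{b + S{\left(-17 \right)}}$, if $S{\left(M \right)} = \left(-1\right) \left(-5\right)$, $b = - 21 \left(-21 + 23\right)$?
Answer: $\frac{8703}{37} \approx 235.22$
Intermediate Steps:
$b = -42$ ($b = \left(-21\right) 2 = -42$)
$S{\left(M \right)} = 5$
$\frac{-4512 - 4191}{b + S{\left(-17 \right)}} = \frac{-4512 - 4191}{-42 + 5} = - \frac{8703}{-37} = \left(-8703\right) \left(- \frac{1}{37}\right) = \frac{8703}{37}$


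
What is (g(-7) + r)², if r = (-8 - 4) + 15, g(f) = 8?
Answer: 121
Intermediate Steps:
r = 3 (r = -12 + 15 = 3)
(g(-7) + r)² = (8 + 3)² = 11² = 121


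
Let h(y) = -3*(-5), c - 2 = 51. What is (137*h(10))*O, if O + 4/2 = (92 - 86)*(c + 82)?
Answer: 1660440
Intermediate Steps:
c = 53 (c = 2 + 51 = 53)
h(y) = 15
O = 808 (O = -2 + (92 - 86)*(53 + 82) = -2 + 6*135 = -2 + 810 = 808)
(137*h(10))*O = (137*15)*808 = 2055*808 = 1660440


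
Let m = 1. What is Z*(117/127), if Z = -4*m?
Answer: -468/127 ≈ -3.6850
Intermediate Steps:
Z = -4 (Z = -4*1 = -4)
Z*(117/127) = -468/127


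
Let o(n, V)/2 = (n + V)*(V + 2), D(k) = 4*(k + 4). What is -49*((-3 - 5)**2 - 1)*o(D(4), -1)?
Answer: -191394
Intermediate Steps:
D(k) = 16 + 4*k (D(k) = 4*(4 + k) = 16 + 4*k)
o(n, V) = 2*(2 + V)*(V + n) (o(n, V) = 2*((n + V)*(V + 2)) = 2*((V + n)*(2 + V)) = 2*((2 + V)*(V + n)) = 2*(2 + V)*(V + n))
-49*((-3 - 5)**2 - 1)*o(D(4), -1) = -49*((-3 - 5)**2 - 1)*(2*(-1)**2 + 4*(-1) + 4*(16 + 4*4) + 2*(-1)*(16 + 4*4)) = -49*((-8)**2 - 1)*(2*1 - 4 + 4*(16 + 16) + 2*(-1)*(16 + 16)) = -49*(64 - 1)*(2 - 4 + 4*32 + 2*(-1)*32) = -3087*(2 - 4 + 128 - 64) = -3087*62 = -49*3906 = -191394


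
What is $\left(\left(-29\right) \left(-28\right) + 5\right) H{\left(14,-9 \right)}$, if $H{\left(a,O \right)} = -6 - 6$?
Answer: $-9804$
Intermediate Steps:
$H{\left(a,O \right)} = -12$
$\left(\left(-29\right) \left(-28\right) + 5\right) H{\left(14,-9 \right)} = \left(\left(-29\right) \left(-28\right) + 5\right) \left(-12\right) = \left(812 + 5\right) \left(-12\right) = 817 \left(-12\right) = -9804$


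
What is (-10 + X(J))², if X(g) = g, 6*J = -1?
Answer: 3721/36 ≈ 103.36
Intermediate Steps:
J = -⅙ (J = (⅙)*(-1) = -⅙ ≈ -0.16667)
(-10 + X(J))² = (-10 - ⅙)² = (-61/6)² = 3721/36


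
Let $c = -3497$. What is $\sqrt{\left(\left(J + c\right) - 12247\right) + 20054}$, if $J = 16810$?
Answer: $8 \sqrt{330} \approx 145.33$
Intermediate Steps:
$\sqrt{\left(\left(J + c\right) - 12247\right) + 20054} = \sqrt{\left(\left(16810 - 3497\right) - 12247\right) + 20054} = \sqrt{\left(13313 - 12247\right) + 20054} = \sqrt{1066 + 20054} = \sqrt{21120} = 8 \sqrt{330}$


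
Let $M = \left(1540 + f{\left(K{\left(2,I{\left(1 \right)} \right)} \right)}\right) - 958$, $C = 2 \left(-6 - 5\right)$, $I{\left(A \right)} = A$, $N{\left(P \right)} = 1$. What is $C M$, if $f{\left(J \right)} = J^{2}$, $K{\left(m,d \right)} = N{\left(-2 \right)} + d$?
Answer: $-12892$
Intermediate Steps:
$K{\left(m,d \right)} = 1 + d$
$C = -22$ ($C = 2 \left(-11\right) = -22$)
$M = 586$ ($M = \left(1540 + \left(1 + 1\right)^{2}\right) - 958 = \left(1540 + 2^{2}\right) - 958 = \left(1540 + 4\right) - 958 = 1544 - 958 = 586$)
$C M = \left(-22\right) 586 = -12892$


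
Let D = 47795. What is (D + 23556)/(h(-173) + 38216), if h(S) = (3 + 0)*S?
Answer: 71351/37697 ≈ 1.8927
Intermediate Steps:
h(S) = 3*S
(D + 23556)/(h(-173) + 38216) = (47795 + 23556)/(3*(-173) + 38216) = 71351/(-519 + 38216) = 71351/37697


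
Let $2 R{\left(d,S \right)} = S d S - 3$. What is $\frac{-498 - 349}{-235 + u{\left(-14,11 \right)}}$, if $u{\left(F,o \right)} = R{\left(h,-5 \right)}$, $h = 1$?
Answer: $\frac{121}{32} \approx 3.7813$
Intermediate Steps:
$R{\left(d,S \right)} = - \frac{3}{2} + \frac{d S^{2}}{2}$ ($R{\left(d,S \right)} = \frac{S d S - 3}{2} = \frac{d S^{2} - 3}{2} = \frac{-3 + d S^{2}}{2} = - \frac{3}{2} + \frac{d S^{2}}{2}$)
$u{\left(F,o \right)} = 11$ ($u{\left(F,o \right)} = - \frac{3}{2} + \frac{1}{2} \cdot 1 \left(-5\right)^{2} = - \frac{3}{2} + \frac{1}{2} \cdot 1 \cdot 25 = - \frac{3}{2} + \frac{25}{2} = 11$)
$\frac{-498 - 349}{-235 + u{\left(-14,11 \right)}} = \frac{-498 - 349}{-235 + 11} = - \frac{847}{-224} = \left(-847\right) \left(- \frac{1}{224}\right) = \frac{121}{32}$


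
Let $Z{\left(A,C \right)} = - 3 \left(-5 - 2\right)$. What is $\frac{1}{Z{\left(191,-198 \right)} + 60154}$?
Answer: $\frac{1}{60175} \approx 1.6618 \cdot 10^{-5}$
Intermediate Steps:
$Z{\left(A,C \right)} = 21$ ($Z{\left(A,C \right)} = \left(-3\right) \left(-7\right) = 21$)
$\frac{1}{Z{\left(191,-198 \right)} + 60154} = \frac{1}{21 + 60154} = \frac{1}{60175}$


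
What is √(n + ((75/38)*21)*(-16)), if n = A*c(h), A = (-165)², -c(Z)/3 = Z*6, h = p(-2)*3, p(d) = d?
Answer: 30*√1179121/19 ≈ 1714.5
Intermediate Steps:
h = -6 (h = -2*3 = -6)
c(Z) = -18*Z (c(Z) = -3*Z*6 = -18*Z)
A = 27225
n = 2940300 (n = 27225*(-18*(-6)) = 27225*108 = 2940300)
√(n + ((75/38)*21)*(-16)) = √(2940300 + ((75/38)*21)*(-16)) = √(2940300 + (1575/38)*(-16)) = √(2940300 - 12600/19) = √(55853100/19) = 30*√1179121/19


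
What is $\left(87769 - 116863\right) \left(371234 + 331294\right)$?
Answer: $-20439349632$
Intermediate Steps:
$\left(87769 - 116863\right) \left(371234 + 331294\right) = \left(-29094\right) 702528 = -20439349632$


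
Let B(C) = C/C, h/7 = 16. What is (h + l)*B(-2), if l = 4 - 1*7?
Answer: 109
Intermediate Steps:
h = 112 (h = 7*16 = 112)
l = -3 (l = 4 - 7 = -3)
B(C) = 1
(h + l)*B(-2) = (112 - 3)*1 = 109*1 = 109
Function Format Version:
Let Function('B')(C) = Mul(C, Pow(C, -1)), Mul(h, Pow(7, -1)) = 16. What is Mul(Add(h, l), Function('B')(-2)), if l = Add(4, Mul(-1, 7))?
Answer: 109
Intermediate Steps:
h = 112 (h = Mul(7, 16) = 112)
l = -3 (l = Add(4, -7) = -3)
Function('B')(C) = 1
Mul(Add(h, l), Function('B')(-2)) = Mul(Add(112, -3), 1) = Mul(109, 1) = 109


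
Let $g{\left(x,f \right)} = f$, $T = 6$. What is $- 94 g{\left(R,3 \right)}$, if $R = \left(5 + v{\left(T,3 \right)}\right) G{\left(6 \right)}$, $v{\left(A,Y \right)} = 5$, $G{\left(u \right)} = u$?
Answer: $-282$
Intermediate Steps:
$R = 60$ ($R = \left(5 + 5\right) 6 = 10 \cdot 6 = 60$)
$- 94 g{\left(R,3 \right)} = \left(-94\right) 3 = -282$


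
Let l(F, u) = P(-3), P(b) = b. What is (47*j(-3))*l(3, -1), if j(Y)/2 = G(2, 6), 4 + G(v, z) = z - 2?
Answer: 0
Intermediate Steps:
G(v, z) = -6 + z (G(v, z) = -4 + (z - 2) = -4 + (-2 + z) = -6 + z)
l(F, u) = -3
j(Y) = 0 (j(Y) = 2*(-6 + 6) = 2*0 = 0)
(47*j(-3))*l(3, -1) = (47*0)*(-3) = 0*(-3) = 0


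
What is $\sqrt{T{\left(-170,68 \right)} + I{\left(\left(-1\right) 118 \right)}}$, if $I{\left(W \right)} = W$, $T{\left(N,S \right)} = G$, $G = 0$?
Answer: $i \sqrt{118} \approx 10.863 i$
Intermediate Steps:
$T{\left(N,S \right)} = 0$
$\sqrt{T{\left(-170,68 \right)} + I{\left(\left(-1\right) 118 \right)}} = \sqrt{0 - 118} = \sqrt{-118} = i \sqrt{118}$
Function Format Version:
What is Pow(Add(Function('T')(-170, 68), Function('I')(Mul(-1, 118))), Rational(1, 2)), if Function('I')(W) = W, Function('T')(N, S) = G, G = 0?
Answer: Mul(I, Pow(118, Rational(1, 2))) ≈ Mul(10.863, I)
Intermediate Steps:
Function('T')(N, S) = 0
Pow(Add(Function('T')(-170, 68), Function('I')(Mul(-1, 118))), Rational(1, 2)) = Pow(Add(0, Mul(-1, 118)), Rational(1, 2)) = Pow(Add(0, -118), Rational(1, 2)) = Pow(-118, Rational(1, 2)) = Mul(I, Pow(118, Rational(1, 2)))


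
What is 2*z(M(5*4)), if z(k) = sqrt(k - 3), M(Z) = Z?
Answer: 2*sqrt(17) ≈ 8.2462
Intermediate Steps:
z(k) = sqrt(-3 + k)
2*z(M(5*4)) = 2*sqrt(-3 + 5*4) = 2*sqrt(-3 + 20) = 2*sqrt(17)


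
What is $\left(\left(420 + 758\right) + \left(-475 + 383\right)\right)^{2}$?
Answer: $1179396$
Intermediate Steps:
$\left(\left(420 + 758\right) + \left(-475 + 383\right)\right)^{2} = \left(1178 - 92\right)^{2} = 1086^{2} = 1179396$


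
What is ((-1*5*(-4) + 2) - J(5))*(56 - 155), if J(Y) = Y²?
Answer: 297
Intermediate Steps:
((-1*5*(-4) + 2) - J(5))*(56 - 155) = ((-1*5*(-4) + 2) - 1*5²)*(56 - 155) = ((-5*(-4) + 2) - 1*25)*(-99) = ((20 + 2) - 25)*(-99) = (22 - 25)*(-99) = -3*(-99) = 297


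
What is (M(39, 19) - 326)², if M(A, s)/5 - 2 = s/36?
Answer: 127260961/1296 ≈ 98195.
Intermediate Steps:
M(A, s) = 10 + 5*s/36 (M(A, s) = 10 + 5*(s/36) = 10 + 5*s/36)
(M(39, 19) - 326)² = ((10 + (5/36)*19) - 326)² = ((10 + 95/36) - 326)² = (455/36 - 326)² = (-11281/36)² = 127260961/1296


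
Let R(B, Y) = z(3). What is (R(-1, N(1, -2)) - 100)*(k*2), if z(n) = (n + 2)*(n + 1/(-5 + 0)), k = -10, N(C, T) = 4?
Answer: 1720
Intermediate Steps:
z(n) = (2 + n)*(-⅕ + n) (z(n) = (2 + n)*(n + 1/(-5)) = (2 + n)*(n - ⅕) = (2 + n)*(-⅕ + n))
R(B, Y) = 14 (R(B, Y) = -⅖ + 3² + (9/5)*3 = -⅖ + 9 + 27/5 = 14)
(R(-1, N(1, -2)) - 100)*(k*2) = (14 - 100)*(-10*2) = -86*(-20) = 1720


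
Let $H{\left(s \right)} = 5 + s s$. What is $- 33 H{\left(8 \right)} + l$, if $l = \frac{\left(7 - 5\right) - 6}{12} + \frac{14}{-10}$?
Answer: $- \frac{34181}{15} \approx -2278.7$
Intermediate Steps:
$H{\left(s \right)} = 5 + s^{2}$
$l = - \frac{26}{15}$ ($l = \left(2 - 6\right) \frac{1}{12} + 14 \left(- \frac{1}{10}\right) = \left(-4\right) \frac{1}{12} - \frac{7}{5} = - \frac{1}{3} - \frac{7}{5} = - \frac{26}{15} \approx -1.7333$)
$- 33 H{\left(8 \right)} + l = - 33 \left(5 + 8^{2}\right) - \frac{26}{15} = - 33 \left(5 + 64\right) - \frac{26}{15} = \left(-33\right) 69 - \frac{26}{15} = -2277 - \frac{26}{15} = - \frac{34181}{15}$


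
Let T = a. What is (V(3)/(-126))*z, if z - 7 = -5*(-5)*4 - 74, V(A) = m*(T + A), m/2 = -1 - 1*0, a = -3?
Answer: 0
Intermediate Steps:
m = -2 (m = 2*(-1 - 1*0) = 2*(-1 + 0) = 2*(-1) = -2)
T = -3
V(A) = 6 - 2*A (V(A) = -2*(-3 + A) = 6 - 2*A)
z = 33 (z = 7 + (-5*(-5)*4 - 74) = 7 + (25*4 - 74) = 7 + (100 - 74) = 7 + 26 = 33)
(V(3)/(-126))*z = ((6 - 2*3)/(-126))*33 = -(6 - 6)/126*33 = -1/126*0*33 = 0*33 = 0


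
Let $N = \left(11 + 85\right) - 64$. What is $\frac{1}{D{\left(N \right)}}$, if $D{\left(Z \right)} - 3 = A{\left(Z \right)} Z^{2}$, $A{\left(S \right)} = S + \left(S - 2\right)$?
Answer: $\frac{1}{63491} \approx 1.575 \cdot 10^{-5}$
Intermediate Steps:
$A{\left(S \right)} = -2 + 2 S$ ($A{\left(S \right)} = S + \left(S - 2\right) = S + \left(-2 + S\right) = -2 + 2 S$)
$N = 32$ ($N = 96 - 64 = 32$)
$D{\left(Z \right)} = 3 + Z^{2} \left(-2 + 2 Z\right)$ ($D{\left(Z \right)} = 3 + \left(-2 + 2 Z\right) Z^{2} = 3 + Z^{2} \left(-2 + 2 Z\right)$)
$\frac{1}{D{\left(N \right)}} = \frac{1}{3 + 2 \cdot 32^{2} \left(-1 + 32\right)} = \frac{1}{3 + 2 \cdot 1024 \cdot 31} = \frac{1}{3 + 63488} = \frac{1}{63491}$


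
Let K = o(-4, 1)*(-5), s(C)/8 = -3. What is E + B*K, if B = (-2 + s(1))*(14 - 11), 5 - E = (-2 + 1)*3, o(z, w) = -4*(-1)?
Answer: 1568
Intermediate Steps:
o(z, w) = 4
s(C) = -24 (s(C) = 8*(-3) = -24)
K = -20 (K = 4*(-5) = -20)
E = 8 (E = 5 - (-2 + 1)*3 = 5 - (-1)*3 = 5 - 1*(-3) = 5 + 3 = 8)
B = -78 (B = (-2 - 24)*(14 - 11) = -26*3 = -78)
E + B*K = 8 - 78*(-20) = 8 + 1560 = 1568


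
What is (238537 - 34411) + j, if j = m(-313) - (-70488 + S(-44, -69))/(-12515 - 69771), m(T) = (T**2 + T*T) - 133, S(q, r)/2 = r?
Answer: 16454325820/41143 ≈ 3.9993e+5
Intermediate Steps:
S(q, r) = 2*r
m(T) = -133 + 2*T**2 (m(T) = (T**2 + T**2) - 133 = 2*T**2 - 133 = -133 + 2*T**2)
j = 8055969802/41143 (j = (-133 + 2*(-313)**2) - (-70488 + 2*(-69))/(-12515 - 69771) = (-133 + 2*97969) - (-70488 - 138)/(-82286) = (-133 + 195938) - (-70626)*(-1)/82286 = 195805 - 1*35313/41143 = 195805 - 35313/41143 = 8055969802/41143 ≈ 1.9580e+5)
(238537 - 34411) + j = (238537 - 34411) + 8055969802/41143 = 204126 + 8055969802/41143 = 16454325820/41143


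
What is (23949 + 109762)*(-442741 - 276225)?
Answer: -96133662826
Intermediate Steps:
(23949 + 109762)*(-442741 - 276225) = 133711*(-718966) = -96133662826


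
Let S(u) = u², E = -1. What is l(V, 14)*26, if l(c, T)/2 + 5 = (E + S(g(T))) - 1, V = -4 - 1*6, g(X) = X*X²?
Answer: 391535508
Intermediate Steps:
g(X) = X³
V = -10 (V = -4 - 6 = -10)
l(c, T) = -14 + 2*T⁶ (l(c, T) = -10 + 2*((-1 + (T³)²) - 1) = -10 + 2*((-1 + T⁶) - 1) = -10 + 2*(-2 + T⁶) = -10 + (-4 + 2*T⁶) = -14 + 2*T⁶)
l(V, 14)*26 = (-14 + 2*14⁶)*26 = (-14 + 2*7529536)*26 = (-14 + 15059072)*26 = 15059058*26 = 391535508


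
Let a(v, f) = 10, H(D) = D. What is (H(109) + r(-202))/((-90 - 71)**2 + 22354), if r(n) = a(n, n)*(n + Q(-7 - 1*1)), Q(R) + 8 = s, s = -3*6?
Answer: -2171/48275 ≈ -0.044972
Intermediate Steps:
s = -18
Q(R) = -26 (Q(R) = -8 - 18 = -26)
r(n) = -260 + 10*n (r(n) = 10*(n - 26) = 10*(-26 + n) = -260 + 10*n)
(H(109) + r(-202))/((-90 - 71)**2 + 22354) = (109 + (-260 + 10*(-202)))/((-90 - 71)**2 + 22354) = (109 + (-260 - 2020))/((-161)**2 + 22354) = (109 - 2280)/(25921 + 22354) = -2171/48275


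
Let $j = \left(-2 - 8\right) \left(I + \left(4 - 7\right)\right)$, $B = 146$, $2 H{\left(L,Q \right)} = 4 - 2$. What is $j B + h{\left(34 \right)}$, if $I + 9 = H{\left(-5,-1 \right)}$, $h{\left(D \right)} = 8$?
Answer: $16068$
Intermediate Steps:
$H{\left(L,Q \right)} = 1$ ($H{\left(L,Q \right)} = \frac{4 - 2}{2} = \frac{1}{2} \cdot 2 = 1$)
$I = -8$ ($I = -9 + 1 = -8$)
$j = 110$ ($j = \left(-2 - 8\right) \left(-8 + \left(4 - 7\right)\right) = - 10 \left(-8 - 3\right) = \left(-10\right) \left(-11\right) = 110$)
$j B + h{\left(34 \right)} = 110 \cdot 146 + 8 = 16060 + 8 = 16068$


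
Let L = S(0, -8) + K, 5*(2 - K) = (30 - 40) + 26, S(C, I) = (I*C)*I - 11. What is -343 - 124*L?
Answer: 5849/5 ≈ 1169.8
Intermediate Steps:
S(C, I) = -11 + C*I² (S(C, I) = (C*I)*I - 11 = C*I² - 11 = -11 + C*I²)
K = -6/5 (K = 2 - ((30 - 40) + 26)/5 = 2 - (-10 + 26)/5 = 2 - ⅕*16 = 2 - 16/5 = -6/5 ≈ -1.2000)
L = -61/5 (L = (-11 + 0*(-8)²) - 6/5 = (-11 + 0*64) - 6/5 = (-11 + 0) - 6/5 = -11 - 6/5 = -61/5 ≈ -12.200)
-343 - 124*L = -343 - 124*(-61/5) = -343 + 7564/5 = 5849/5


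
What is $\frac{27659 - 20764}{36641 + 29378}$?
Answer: $\frac{6895}{66019} \approx 0.10444$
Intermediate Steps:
$\frac{27659 - 20764}{36641 + 29378} = \frac{6895}{66019}$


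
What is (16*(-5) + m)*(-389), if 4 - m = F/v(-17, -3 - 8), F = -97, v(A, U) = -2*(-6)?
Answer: 317035/12 ≈ 26420.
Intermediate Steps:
v(A, U) = 12
m = 145/12 (m = 4 - (-97)/12 = 4 - 1*(-97/12) = 4 + 97/12 = 145/12 ≈ 12.083)
(16*(-5) + m)*(-389) = (16*(-5) + 145/12)*(-389) = (-80 + 145/12)*(-389) = -815/12*(-389) = 317035/12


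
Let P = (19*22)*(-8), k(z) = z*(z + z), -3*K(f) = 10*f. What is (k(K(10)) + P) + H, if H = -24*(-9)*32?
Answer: 52112/9 ≈ 5790.2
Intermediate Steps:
K(f) = -10*f/3
k(z) = 2*z² (k(z) = z*(2*z) = 2*z²)
H = 6912 (H = 216*32 = 6912)
P = -3344 (P = 418*(-8) = -3344)
(k(K(10)) + P) + H = (2*(-10/3*10)² - 3344) + 6912 = (2*(-100/3)² - 3344) + 6912 = (2*(10000/9) - 3344) + 6912 = (20000/9 - 3344) + 6912 = -10096/9 + 6912 = 52112/9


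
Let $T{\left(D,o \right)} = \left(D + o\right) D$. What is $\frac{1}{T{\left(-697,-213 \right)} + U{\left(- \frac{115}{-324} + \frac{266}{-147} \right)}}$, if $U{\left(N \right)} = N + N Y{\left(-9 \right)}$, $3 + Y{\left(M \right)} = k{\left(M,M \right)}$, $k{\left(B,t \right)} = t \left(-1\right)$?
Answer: $\frac{324}{205500181} \approx 1.5766 \cdot 10^{-6}$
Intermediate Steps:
$k{\left(B,t \right)} = - t$
$Y{\left(M \right)} = -3 - M$
$T{\left(D,o \right)} = D \left(D + o\right)$
$U{\left(N \right)} = 7 N$ ($U{\left(N \right)} = N + N \left(-3 - -9\right) = N + N \left(-3 + 9\right) = N + N 6 = N + 6 N = 7 N$)
$\frac{1}{T{\left(-697,-213 \right)} + U{\left(- \frac{115}{-324} + \frac{266}{-147} \right)}} = \frac{1}{- 697 \left(-697 - 213\right) + 7 \left(- \frac{115}{-324} + \frac{266}{-147}\right)} = \frac{1}{\left(-697\right) \left(-910\right) + 7 \left(\left(-115\right) \left(- \frac{1}{324}\right) + 266 \left(- \frac{1}{147}\right)\right)} = \frac{1}{634270 + 7 \left(\frac{115}{324} - \frac{38}{21}\right)} = \frac{1}{634270 + 7 \left(- \frac{3299}{2268}\right)} = \frac{1}{634270 - \frac{3299}{324}} = \frac{1}{\frac{205500181}{324}} = \frac{324}{205500181}$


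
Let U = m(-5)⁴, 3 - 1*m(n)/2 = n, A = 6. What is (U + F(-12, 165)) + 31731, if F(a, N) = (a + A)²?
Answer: 97303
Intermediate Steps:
m(n) = 6 - 2*n
U = 65536 (U = (6 - 2*(-5))⁴ = (6 + 10)⁴ = 16⁴ = 65536)
F(a, N) = (6 + a)² (F(a, N) = (a + 6)² = (6 + a)²)
(U + F(-12, 165)) + 31731 = (65536 + (6 - 12)²) + 31731 = (65536 + (-6)²) + 31731 = (65536 + 36) + 31731 = 65572 + 31731 = 97303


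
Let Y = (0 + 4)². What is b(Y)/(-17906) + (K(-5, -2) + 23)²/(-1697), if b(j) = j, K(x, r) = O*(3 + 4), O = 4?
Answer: -23300329/15193241 ≈ -1.5336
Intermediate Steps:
K(x, r) = 28 (K(x, r) = 4*(3 + 4) = 4*7 = 28)
Y = 16 (Y = 4² = 16)
b(Y)/(-17906) + (K(-5, -2) + 23)²/(-1697) = 16/(-17906) + (28 + 23)²/(-1697) = 16*(-1/17906) + 51²*(-1/1697) = -8/8953 + 2601*(-1/1697) = -8/8953 - 2601/1697 = -23300329/15193241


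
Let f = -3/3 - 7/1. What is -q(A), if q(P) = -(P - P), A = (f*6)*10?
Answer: 0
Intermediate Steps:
f = -8 (f = -3*⅓ - 7*1 = -1 - 7 = -8)
A = -480 (A = -8*6*10 = -48*10 = -480)
q(P) = 0 (q(P) = -1*0 = 0)
-q(A) = -1*0 = 0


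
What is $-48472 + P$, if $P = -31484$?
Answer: $-79956$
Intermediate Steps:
$-48472 + P = -48472 - 31484 = -79956$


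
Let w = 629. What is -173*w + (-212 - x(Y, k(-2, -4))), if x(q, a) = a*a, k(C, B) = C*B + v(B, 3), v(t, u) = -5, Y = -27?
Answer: -109038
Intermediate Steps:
k(C, B) = -5 + B*C (k(C, B) = C*B - 5 = B*C - 5 = -5 + B*C)
x(q, a) = a**2
-173*w + (-212 - x(Y, k(-2, -4))) = -173*629 + (-212 - (-5 - 4*(-2))**2) = -108817 + (-212 - (-5 + 8)**2) = -108817 + (-212 - 1*3**2) = -108817 + (-212 - 1*9) = -108817 + (-212 - 9) = -108817 - 221 = -109038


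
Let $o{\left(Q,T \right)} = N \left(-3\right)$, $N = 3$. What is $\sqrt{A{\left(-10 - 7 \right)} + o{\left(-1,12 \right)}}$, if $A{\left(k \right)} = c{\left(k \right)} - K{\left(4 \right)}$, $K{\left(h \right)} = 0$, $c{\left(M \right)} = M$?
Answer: $i \sqrt{26} \approx 5.099 i$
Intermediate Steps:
$o{\left(Q,T \right)} = -9$ ($o{\left(Q,T \right)} = 3 \left(-3\right) = -9$)
$A{\left(k \right)} = k$ ($A{\left(k \right)} = k - 0 = k + 0 = k$)
$\sqrt{A{\left(-10 - 7 \right)} + o{\left(-1,12 \right)}} = \sqrt{\left(-10 - 7\right) - 9} = \sqrt{-17 - 9} = \sqrt{-26} = i \sqrt{26}$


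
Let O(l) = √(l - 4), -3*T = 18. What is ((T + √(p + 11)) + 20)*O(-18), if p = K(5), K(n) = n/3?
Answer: I*√22*(42 + √114)/3 ≈ 82.359*I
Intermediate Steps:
K(n) = n/3 (K(n) = n*(⅓) = n/3)
T = -6 (T = -⅓*18 = -6)
p = 5/3 (p = (⅓)*5 = 5/3 ≈ 1.6667)
O(l) = √(-4 + l)
((T + √(p + 11)) + 20)*O(-18) = ((-6 + √(5/3 + 11)) + 20)*√(-4 - 18) = ((-6 + √(38/3)) + 20)*√(-22) = ((-6 + √114/3) + 20)*(I*√22) = (14 + √114/3)*(I*√22) = I*√22*(14 + √114/3)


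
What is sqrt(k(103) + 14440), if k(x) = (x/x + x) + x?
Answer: sqrt(14647) ≈ 121.02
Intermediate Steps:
k(x) = 1 + 2*x (k(x) = (1 + x) + x = 1 + 2*x)
sqrt(k(103) + 14440) = sqrt((1 + 2*103) + 14440) = sqrt((1 + 206) + 14440) = sqrt(207 + 14440) = sqrt(14647)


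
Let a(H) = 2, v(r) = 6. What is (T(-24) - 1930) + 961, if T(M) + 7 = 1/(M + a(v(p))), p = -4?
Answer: -21473/22 ≈ -976.04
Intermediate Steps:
T(M) = -7 + 1/(2 + M) (T(M) = -7 + 1/(M + 2) = -7 + 1/(2 + M))
(T(-24) - 1930) + 961 = ((-13 - 7*(-24))/(2 - 24) - 1930) + 961 = ((-13 + 168)/(-22) - 1930) + 961 = (-1/22*155 - 1930) + 961 = (-155/22 - 1930) + 961 = -42615/22 + 961 = -21473/22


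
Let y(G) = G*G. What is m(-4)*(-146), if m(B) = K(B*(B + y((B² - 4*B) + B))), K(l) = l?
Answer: 455520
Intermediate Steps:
y(G) = G²
m(B) = B*(B + (B² - 3*B)²) (m(B) = B*(B + ((B² - 4*B) + B)²) = B*(B + (B² - 3*B)²))
m(-4)*(-146) = ((-4)²*(1 - 4*(-3 - 4)²))*(-146) = (16*(1 - 4*(-7)²))*(-146) = (16*(1 - 4*49))*(-146) = (16*(1 - 196))*(-146) = (16*(-195))*(-146) = -3120*(-146) = 455520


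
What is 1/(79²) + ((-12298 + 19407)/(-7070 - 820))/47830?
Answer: 333011431/2355220466700 ≈ 0.00014139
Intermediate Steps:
1/(79²) + ((-12298 + 19407)/(-7070 - 820))/47830 = 1/6241 + (7109/(-7890))*(1/47830) = 1/6241 + (7109*(-1/7890))*(1/47830) = 1/6241 - 7109/7890*1/47830 = 1/6241 - 7109/377378700 = 333011431/2355220466700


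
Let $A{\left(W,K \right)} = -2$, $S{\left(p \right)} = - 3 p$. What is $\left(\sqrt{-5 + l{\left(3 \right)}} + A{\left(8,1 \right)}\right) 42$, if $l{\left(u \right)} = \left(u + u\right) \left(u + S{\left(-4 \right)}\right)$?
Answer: $-84 + 42 \sqrt{85} \approx 303.22$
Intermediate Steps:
$l{\left(u \right)} = 2 u \left(12 + u\right)$ ($l{\left(u \right)} = \left(u + u\right) \left(u - -12\right) = 2 u \left(u + 12\right) = 2 u \left(12 + u\right)$)
$\left(\sqrt{-5 + l{\left(3 \right)}} + A{\left(8,1 \right)}\right) 42 = \left(\sqrt{-5 + 2 \cdot 3 \left(12 + 3\right)} - 2\right) 42 = \left(\sqrt{-5 + 2 \cdot 3 \cdot 15} - 2\right) 42 = \left(\sqrt{-5 + 90} - 2\right) 42 = \left(\sqrt{85} - 2\right) 42 = \left(-2 + \sqrt{85}\right) 42 = -84 + 42 \sqrt{85}$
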